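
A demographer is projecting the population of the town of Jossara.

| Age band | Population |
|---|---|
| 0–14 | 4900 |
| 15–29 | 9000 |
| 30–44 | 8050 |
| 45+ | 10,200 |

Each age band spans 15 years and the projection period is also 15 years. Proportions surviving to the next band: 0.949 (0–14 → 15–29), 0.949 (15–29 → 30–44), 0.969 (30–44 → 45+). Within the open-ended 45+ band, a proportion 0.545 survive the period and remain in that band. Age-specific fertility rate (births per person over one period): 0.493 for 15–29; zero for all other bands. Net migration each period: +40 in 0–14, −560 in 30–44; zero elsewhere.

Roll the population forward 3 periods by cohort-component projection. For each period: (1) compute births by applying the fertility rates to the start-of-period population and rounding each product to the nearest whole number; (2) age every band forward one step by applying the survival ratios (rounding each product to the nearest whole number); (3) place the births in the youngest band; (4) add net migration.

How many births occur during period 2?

2292

[period 1]
Births: 9000 * 0.493 = 4437
15–29: 4900 * 0.949 = 4650
30–44: 9000 * 0.949 = 8541
45+: 8050 * 0.969 + 10200 * 0.545 = 7800 + 5559 = 13359
Net migration: 0–14 + 40 → 4477; 30–44 − 560 → 7981
End of period: [4477, 4650, 7981, 13359]
[period 2]
Births: 4650 * 0.493 = 2292
15–29: 4477 * 0.949 = 4249
30–44: 4650 * 0.949 = 4413
45+: 7981 * 0.969 + 13359 * 0.545 = 7734 + 7281 = 15015
Net migration: 0–14 + 40 → 2332; 30–44 − 560 → 3853
End of period: [2332, 4249, 3853, 15015]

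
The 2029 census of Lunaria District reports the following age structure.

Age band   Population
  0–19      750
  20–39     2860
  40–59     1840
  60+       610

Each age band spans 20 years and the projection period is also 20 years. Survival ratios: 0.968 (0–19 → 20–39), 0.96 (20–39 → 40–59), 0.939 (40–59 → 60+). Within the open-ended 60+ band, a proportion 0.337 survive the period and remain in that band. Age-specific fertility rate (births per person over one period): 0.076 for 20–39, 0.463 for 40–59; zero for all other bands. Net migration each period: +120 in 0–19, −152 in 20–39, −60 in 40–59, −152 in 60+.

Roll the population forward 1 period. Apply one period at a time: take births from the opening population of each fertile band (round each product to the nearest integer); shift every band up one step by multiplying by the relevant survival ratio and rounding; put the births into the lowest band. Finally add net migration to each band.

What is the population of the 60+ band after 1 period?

1782

[period 1]
Births: 2860 * 0.076 = 217  |  1840 * 0.463 = 852 → 1069
20–39: 750 * 0.968 = 726
40–59: 2860 * 0.96 = 2746
60+: 1840 * 0.939 + 610 * 0.337 = 1728 + 206 = 1934
Net migration: 0–19 + 120 → 1189; 20–39 − 152 → 574; 40–59 − 60 → 2686; 60+ − 152 → 1782
End of period: [1189, 574, 2686, 1782]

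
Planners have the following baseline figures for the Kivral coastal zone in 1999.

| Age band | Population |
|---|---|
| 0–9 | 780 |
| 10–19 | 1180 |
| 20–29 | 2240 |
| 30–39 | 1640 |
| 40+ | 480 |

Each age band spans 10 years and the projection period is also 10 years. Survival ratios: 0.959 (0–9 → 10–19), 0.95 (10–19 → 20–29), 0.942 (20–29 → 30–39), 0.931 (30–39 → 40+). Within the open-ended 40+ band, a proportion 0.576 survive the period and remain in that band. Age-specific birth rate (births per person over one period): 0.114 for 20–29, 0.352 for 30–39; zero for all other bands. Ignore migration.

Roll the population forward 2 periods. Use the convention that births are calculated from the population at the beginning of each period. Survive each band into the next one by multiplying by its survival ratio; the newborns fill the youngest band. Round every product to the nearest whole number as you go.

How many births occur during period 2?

871

(Bands numbered youngest = 1 to oldest = 5.)
Period 1.
Births: 2240 × 0.114 = 255 ; 1640 × 0.352 = 577 → 832
Band 2: 780 × 0.959 = 748
Band 3: 1180 × 0.95 = 1121
Band 4: 2240 × 0.942 = 2110
Band 5: 1640 × 0.931 + 480 × 0.576 = 1527 + 276 = 1803
Population now: 0–9=832, 10–19=748, 20–29=1121, 30–39=2110, 40+=1803
Period 2.
Births: 1121 × 0.114 = 128 ; 2110 × 0.352 = 743 → 871
Band 2: 832 × 0.959 = 798
Band 3: 748 × 0.95 = 711
Band 4: 1121 × 0.942 = 1056
Band 5: 2110 × 0.931 + 1803 × 0.576 = 1964 + 1039 = 3003
Population now: 0–9=871, 10–19=798, 20–29=711, 30–39=1056, 40+=3003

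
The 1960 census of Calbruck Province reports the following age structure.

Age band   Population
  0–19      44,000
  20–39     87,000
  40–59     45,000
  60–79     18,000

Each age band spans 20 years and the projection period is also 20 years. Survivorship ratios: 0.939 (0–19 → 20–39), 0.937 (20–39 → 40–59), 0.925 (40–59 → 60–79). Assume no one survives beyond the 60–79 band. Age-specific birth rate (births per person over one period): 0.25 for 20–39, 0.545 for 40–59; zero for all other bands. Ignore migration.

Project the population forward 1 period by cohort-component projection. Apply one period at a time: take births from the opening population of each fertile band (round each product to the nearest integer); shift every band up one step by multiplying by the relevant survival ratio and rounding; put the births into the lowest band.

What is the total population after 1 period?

[period 1]
Births: 87000 × 0.25 = 21750, 45000 × 0.545 = 24525 → total 46275
20–39: 44000 × 0.939 = 41316
40–59: 87000 × 0.937 = 81519
60–79: 45000 × 0.925 = 41625
→ [46275, 41316, 81519, 41625]
Total after period 1: 46275 + 41316 + 81519 + 41625 = 210735

210735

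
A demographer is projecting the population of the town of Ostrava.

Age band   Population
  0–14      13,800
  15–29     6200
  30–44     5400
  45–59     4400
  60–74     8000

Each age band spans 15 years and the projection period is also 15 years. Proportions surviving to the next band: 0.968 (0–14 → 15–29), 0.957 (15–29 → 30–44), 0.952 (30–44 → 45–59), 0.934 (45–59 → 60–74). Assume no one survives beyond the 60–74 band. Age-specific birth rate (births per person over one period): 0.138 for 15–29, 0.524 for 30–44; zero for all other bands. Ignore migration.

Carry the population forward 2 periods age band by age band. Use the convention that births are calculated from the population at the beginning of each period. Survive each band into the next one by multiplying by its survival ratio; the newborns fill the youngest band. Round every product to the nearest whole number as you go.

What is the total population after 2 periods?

After projecting period 1:
Births: 6200 * 0.138 = 856, 5400 * 0.524 = 2830 ⇒ total 3686
15–29: 13800 * 0.968 = 13358
30–44: 6200 * 0.957 = 5933
45–59: 5400 * 0.952 = 5141
60–74: 4400 * 0.934 = 4110
Giving 3686 / 13358 / 5933 / 5141 / 4110.
After projecting period 2:
Births: 13358 * 0.138 = 1843, 5933 * 0.524 = 3109 ⇒ total 4952
15–29: 3686 * 0.968 = 3568
30–44: 13358 * 0.957 = 12784
45–59: 5933 * 0.952 = 5648
60–74: 5141 * 0.934 = 4802
Giving 4952 / 3568 / 12784 / 5648 / 4802.
Total after period 2: 4952 + 3568 + 12784 + 5648 + 4802 = 31754

31754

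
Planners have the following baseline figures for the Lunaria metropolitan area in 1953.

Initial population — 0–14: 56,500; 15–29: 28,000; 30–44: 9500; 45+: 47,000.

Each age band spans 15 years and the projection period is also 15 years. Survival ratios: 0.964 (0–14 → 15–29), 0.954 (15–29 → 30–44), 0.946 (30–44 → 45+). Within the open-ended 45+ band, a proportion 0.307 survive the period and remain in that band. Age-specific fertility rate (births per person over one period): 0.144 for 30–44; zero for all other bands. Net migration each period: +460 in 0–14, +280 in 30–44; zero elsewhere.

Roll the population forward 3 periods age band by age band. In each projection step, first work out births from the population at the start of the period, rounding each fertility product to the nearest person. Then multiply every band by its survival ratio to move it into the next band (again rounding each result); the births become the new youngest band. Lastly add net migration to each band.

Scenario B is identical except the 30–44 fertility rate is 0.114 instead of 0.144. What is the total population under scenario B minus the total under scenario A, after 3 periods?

-2611

— Period 1 —
Births: 9500 * 0.144 = 1368
15–29: 56500 * 0.964 = 54466
30–44: 28000 * 0.954 = 26712
45+: 9500 * 0.946 + 47000 * 0.307 = 8987 + 14429 = 23416
Net migration: 0–14 + 460 → 1828; 30–44 + 280 → 26992
→ [1828, 54466, 26992, 23416]
— Period 2 —
Births: 26992 * 0.144 = 3887
15–29: 1828 * 0.964 = 1762
30–44: 54466 * 0.954 = 51961
45+: 26992 * 0.946 + 23416 * 0.307 = 25534 + 7189 = 32723
Net migration: 0–14 + 460 → 4347; 30–44 + 280 → 52241
→ [4347, 1762, 52241, 32723]
— Period 3 —
Births: 52241 * 0.144 = 7523
15–29: 4347 * 0.964 = 4191
30–44: 1762 * 0.954 = 1681
45+: 52241 * 0.946 + 32723 * 0.307 = 49420 + 10046 = 59466
Net migration: 0–14 + 460 → 7983; 30–44 + 280 → 1961
→ [7983, 4191, 1961, 59466]
Scenario A total after 3 periods: 73601
Scenario B projection —
— Period 1 —
Births: 9500 * 0.114 = 1083
15–29: 56500 * 0.964 = 54466
30–44: 28000 * 0.954 = 26712
45+: 9500 * 0.946 + 47000 * 0.307 = 8987 + 14429 = 23416
Net migration: 0–14 + 460 → 1543; 30–44 + 280 → 26992
→ [1543, 54466, 26992, 23416]
— Period 2 —
Births: 26992 * 0.114 = 3077
15–29: 1543 * 0.964 = 1487
30–44: 54466 * 0.954 = 51961
45+: 26992 * 0.946 + 23416 * 0.307 = 25534 + 7189 = 32723
Net migration: 0–14 + 460 → 3537; 30–44 + 280 → 52241
→ [3537, 1487, 52241, 32723]
— Period 3 —
Births: 52241 * 0.114 = 5955
15–29: 3537 * 0.964 = 3410
30–44: 1487 * 0.954 = 1419
45+: 52241 * 0.946 + 32723 * 0.307 = 49420 + 10046 = 59466
Net migration: 0–14 + 460 → 6415; 30–44 + 280 → 1699
→ [6415, 3410, 1699, 59466]
Scenario B total after 3 periods: 70990
Difference B − A = 70990 − 73601 = -2611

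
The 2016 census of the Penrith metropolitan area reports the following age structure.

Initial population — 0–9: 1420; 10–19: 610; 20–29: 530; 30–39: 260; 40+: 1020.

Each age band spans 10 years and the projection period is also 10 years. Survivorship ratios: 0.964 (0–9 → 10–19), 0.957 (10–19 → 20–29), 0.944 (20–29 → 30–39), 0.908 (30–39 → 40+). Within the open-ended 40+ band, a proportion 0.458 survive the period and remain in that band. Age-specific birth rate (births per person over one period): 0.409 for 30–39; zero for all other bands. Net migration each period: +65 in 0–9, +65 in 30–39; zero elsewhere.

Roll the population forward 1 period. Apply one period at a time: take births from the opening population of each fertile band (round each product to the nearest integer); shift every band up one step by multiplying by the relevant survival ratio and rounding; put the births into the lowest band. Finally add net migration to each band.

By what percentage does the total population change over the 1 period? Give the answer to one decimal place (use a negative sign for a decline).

-11.7

Numbering the bands 1..5 from youngest to oldest:
Period 1:
Births: 260 × 0.409 = 106
Band 2: 1420 × 0.964 = 1369
Band 3: 610 × 0.957 = 584
Band 4: 530 × 0.944 = 500
Band 5: 260 × 0.908 + 1020 × 0.458 = 236 + 467 = 703
Net migration: Band 1 + 65 → 171; Band 4 + 65 → 565
Giving 171 / 1369 / 584 / 565 / 703.
Total: 3840 → 3392; change = -448; percentage change = -11.7%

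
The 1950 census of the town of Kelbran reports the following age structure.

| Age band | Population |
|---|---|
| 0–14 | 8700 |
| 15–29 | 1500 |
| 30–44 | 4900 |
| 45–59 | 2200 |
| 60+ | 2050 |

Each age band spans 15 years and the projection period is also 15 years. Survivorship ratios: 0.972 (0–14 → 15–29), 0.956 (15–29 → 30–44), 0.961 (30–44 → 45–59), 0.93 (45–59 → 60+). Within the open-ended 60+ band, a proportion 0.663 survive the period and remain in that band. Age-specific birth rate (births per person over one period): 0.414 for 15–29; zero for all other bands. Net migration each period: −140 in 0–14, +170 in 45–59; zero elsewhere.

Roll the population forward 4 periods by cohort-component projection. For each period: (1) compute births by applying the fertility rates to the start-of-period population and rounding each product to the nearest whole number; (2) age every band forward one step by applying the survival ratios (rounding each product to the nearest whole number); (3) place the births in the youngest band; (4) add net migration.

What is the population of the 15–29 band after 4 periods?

Call the bands 1 to 5, youngest first.
[period 1]
Births: 1500 * 0.414 = 621
Band 2: 8700 * 0.972 = 8456
Band 3: 1500 * 0.956 = 1434
Band 4: 4900 * 0.961 = 4709
Band 5: 2200 * 0.93 + 2050 * 0.663 = 2046 + 1359 = 3405
Net migration: Band 1 − 140 → 481; Band 4 + 170 → 4879
→ [481, 8456, 1434, 4879, 3405]
[period 2]
Births: 8456 * 0.414 = 3501
Band 2: 481 * 0.972 = 468
Band 3: 8456 * 0.956 = 8084
Band 4: 1434 * 0.961 = 1378
Band 5: 4879 * 0.93 + 3405 * 0.663 = 4537 + 2258 = 6795
Net migration: Band 1 − 140 → 3361; Band 4 + 170 → 1548
→ [3361, 468, 8084, 1548, 6795]
[period 3]
Births: 468 * 0.414 = 194
Band 2: 3361 * 0.972 = 3267
Band 3: 468 * 0.956 = 447
Band 4: 8084 * 0.961 = 7769
Band 5: 1548 * 0.93 + 6795 * 0.663 = 1440 + 4505 = 5945
Net migration: Band 1 − 140 → 54; Band 4 + 170 → 7939
→ [54, 3267, 447, 7939, 5945]
[period 4]
Births: 3267 * 0.414 = 1353
Band 2: 54 * 0.972 = 52
Band 3: 3267 * 0.956 = 3123
Band 4: 447 * 0.961 = 430
Band 5: 7939 * 0.93 + 5945 * 0.663 = 7383 + 3942 = 11325
Net migration: Band 1 − 140 → 1213; Band 4 + 170 → 600
→ [1213, 52, 3123, 600, 11325]

52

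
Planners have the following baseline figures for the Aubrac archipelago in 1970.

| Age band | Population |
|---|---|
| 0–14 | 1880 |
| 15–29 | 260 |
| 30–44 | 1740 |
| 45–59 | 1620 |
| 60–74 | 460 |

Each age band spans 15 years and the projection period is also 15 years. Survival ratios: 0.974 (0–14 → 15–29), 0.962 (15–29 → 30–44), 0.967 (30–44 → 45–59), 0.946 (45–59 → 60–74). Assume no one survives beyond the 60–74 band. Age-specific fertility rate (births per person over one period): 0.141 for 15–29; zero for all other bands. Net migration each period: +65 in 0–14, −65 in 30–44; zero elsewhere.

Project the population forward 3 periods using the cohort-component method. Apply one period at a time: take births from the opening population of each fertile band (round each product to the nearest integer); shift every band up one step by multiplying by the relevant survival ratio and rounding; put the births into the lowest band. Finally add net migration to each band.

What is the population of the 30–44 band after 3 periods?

30

Call the groups 1 to 5, youngest first.
Period 1:
Births: 260 * 0.141 = 37
Group 2: 1880 * 0.974 = 1831
Group 3: 260 * 0.962 = 250
Group 4: 1740 * 0.967 = 1683
Group 5: 1620 * 0.946 = 1533
Net migration: Group 1 + 65 → 102; Group 3 − 65 → 185
→ [102, 1831, 185, 1683, 1533]
Period 2:
Births: 1831 * 0.141 = 258
Group 2: 102 * 0.974 = 99
Group 3: 1831 * 0.962 = 1761
Group 4: 185 * 0.967 = 179
Group 5: 1683 * 0.946 = 1592
Net migration: Group 1 + 65 → 323; Group 3 − 65 → 1696
→ [323, 99, 1696, 179, 1592]
Period 3:
Births: 99 * 0.141 = 14
Group 2: 323 * 0.974 = 315
Group 3: 99 * 0.962 = 95
Group 4: 1696 * 0.967 = 1640
Group 5: 179 * 0.946 = 169
Net migration: Group 1 + 65 → 79; Group 3 − 65 → 30
→ [79, 315, 30, 1640, 169]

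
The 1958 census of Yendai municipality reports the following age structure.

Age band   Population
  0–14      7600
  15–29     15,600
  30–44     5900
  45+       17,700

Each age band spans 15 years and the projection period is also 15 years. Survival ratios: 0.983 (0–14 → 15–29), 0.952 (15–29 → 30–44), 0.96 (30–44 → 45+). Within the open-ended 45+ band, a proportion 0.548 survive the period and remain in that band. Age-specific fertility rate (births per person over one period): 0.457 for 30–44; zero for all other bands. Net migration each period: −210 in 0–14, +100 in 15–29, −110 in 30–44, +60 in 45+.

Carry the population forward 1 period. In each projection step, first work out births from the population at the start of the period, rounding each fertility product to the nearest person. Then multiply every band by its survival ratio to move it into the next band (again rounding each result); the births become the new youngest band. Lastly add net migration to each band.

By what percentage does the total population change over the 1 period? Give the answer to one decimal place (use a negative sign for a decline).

Period 1.
Births: 5900 × 0.457 = 2696
15–29: 7600 × 0.983 = 7471
30–44: 15600 × 0.952 = 14851
45+: 5900 × 0.96 + 17700 × 0.548 = 5664 + 9700 = 15364
Net migration: 0–14 − 210 → 2486; 15–29 + 100 → 7571; 30–44 − 110 → 14741; 45+ + 60 → 15424
Population now: 0–14=2486, 15–29=7571, 30–44=14741, 45+=15424
Total: 46800 → 40222; change = -6578; percentage change = -14.1%

-14.1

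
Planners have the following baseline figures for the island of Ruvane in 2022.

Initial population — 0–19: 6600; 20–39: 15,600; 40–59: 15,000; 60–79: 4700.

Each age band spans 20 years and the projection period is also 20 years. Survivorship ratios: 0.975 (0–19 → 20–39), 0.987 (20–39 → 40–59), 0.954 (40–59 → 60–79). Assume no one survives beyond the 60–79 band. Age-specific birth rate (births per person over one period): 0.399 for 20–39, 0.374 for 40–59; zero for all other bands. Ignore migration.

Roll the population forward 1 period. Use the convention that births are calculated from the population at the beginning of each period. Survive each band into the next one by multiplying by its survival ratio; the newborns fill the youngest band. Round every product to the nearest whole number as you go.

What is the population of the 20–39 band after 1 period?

6435

After projecting period 1:
Births: 15600 × 0.399 = 6224  |  15000 × 0.374 = 5610 ⇒ total 11834
20–39: 6600 × 0.975 = 6435
40–59: 15600 × 0.987 = 15397
60–79: 15000 × 0.954 = 14310
End of period: [11834, 6435, 15397, 14310]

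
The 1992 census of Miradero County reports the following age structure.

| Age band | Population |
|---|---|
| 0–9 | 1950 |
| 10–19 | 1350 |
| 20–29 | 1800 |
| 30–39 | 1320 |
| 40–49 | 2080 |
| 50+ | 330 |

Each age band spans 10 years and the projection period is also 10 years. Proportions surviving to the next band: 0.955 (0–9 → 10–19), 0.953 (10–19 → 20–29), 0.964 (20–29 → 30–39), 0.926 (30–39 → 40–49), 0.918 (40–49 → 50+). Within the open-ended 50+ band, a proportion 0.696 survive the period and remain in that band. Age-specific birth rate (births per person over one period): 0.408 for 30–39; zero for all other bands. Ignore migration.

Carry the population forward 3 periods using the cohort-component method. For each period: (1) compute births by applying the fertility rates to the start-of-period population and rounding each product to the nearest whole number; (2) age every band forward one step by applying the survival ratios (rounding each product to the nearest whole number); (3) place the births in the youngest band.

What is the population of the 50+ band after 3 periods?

[period 1]
Births: 1320 × 0.408 = 539
10–19: 1950 × 0.955 = 1862
20–29: 1350 × 0.953 = 1287
30–39: 1800 × 0.964 = 1735
40–49: 1320 × 0.926 = 1222
50+: 2080 × 0.918 + 330 × 0.696 = 1909 + 230 = 2139
Giving 539 / 1862 / 1287 / 1735 / 1222 / 2139.
[period 2]
Births: 1735 × 0.408 = 708
10–19: 539 × 0.955 = 515
20–29: 1862 × 0.953 = 1774
30–39: 1287 × 0.964 = 1241
40–49: 1735 × 0.926 = 1607
50+: 1222 × 0.918 + 2139 × 0.696 = 1122 + 1489 = 2611
Giving 708 / 515 / 1774 / 1241 / 1607 / 2611.
[period 3]
Births: 1241 × 0.408 = 506
10–19: 708 × 0.955 = 676
20–29: 515 × 0.953 = 491
30–39: 1774 × 0.964 = 1710
40–49: 1241 × 0.926 = 1149
50+: 1607 × 0.918 + 2611 × 0.696 = 1475 + 1817 = 3292
Giving 506 / 676 / 491 / 1710 / 1149 / 3292.

3292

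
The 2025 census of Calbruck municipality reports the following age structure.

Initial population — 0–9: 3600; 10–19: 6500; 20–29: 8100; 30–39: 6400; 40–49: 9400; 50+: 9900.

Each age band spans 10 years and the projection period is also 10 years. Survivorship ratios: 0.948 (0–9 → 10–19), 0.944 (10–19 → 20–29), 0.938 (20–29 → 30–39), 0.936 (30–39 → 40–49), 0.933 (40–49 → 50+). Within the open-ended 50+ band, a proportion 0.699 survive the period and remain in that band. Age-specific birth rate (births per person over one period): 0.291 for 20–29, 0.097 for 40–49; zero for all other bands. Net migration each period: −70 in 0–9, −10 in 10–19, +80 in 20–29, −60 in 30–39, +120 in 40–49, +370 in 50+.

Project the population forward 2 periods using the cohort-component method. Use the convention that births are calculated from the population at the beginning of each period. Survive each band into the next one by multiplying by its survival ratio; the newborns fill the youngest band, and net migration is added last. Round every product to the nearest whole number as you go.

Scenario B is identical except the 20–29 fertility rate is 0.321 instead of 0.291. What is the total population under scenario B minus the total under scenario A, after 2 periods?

416

Period 1:
Births: 8100 × 0.291 = 2357, 9400 × 0.097 = 912 → 3269
10–19: 3600 × 0.948 = 3413
20–29: 6500 × 0.944 = 6136
30–39: 8100 × 0.938 = 7598
40–49: 6400 × 0.936 = 5990
50+: 9400 × 0.933 + 9900 × 0.699 = 8770 + 6920 = 15690
Net migration: 0–9 − 70 → 3199; 10–19 − 10 → 3403; 20–29 + 80 → 6216; 30–39 − 60 → 7538; 40–49 + 120 → 6110; 50+ + 370 → 16060
→ [3199, 3403, 6216, 7538, 6110, 16060]
Period 2:
Births: 6216 × 0.291 = 1809, 6110 × 0.097 = 593 → 2402
10–19: 3199 × 0.948 = 3033
20–29: 3403 × 0.944 = 3212
30–39: 6216 × 0.938 = 5831
40–49: 7538 × 0.936 = 7056
50+: 6110 × 0.933 + 16060 × 0.699 = 5701 + 11226 = 16927
Net migration: 0–9 − 70 → 2332; 10–19 − 10 → 3023; 20–29 + 80 → 3292; 30–39 − 60 → 5771; 40–49 + 120 → 7176; 50+ + 370 → 17297
→ [2332, 3023, 3292, 5771, 7176, 17297]
Scenario A total after 2 periods: 38891
Scenario B projection —
Period 1:
Births: 8100 × 0.321 = 2600, 9400 × 0.097 = 912 → 3512
10–19: 3600 × 0.948 = 3413
20–29: 6500 × 0.944 = 6136
30–39: 8100 × 0.938 = 7598
40–49: 6400 × 0.936 = 5990
50+: 9400 × 0.933 + 9900 × 0.699 = 8770 + 6920 = 15690
Net migration: 0–9 − 70 → 3442; 10–19 − 10 → 3403; 20–29 + 80 → 6216; 30–39 − 60 → 7538; 40–49 + 120 → 6110; 50+ + 370 → 16060
→ [3442, 3403, 6216, 7538, 6110, 16060]
Period 2:
Births: 6216 × 0.321 = 1995, 6110 × 0.097 = 593 → 2588
10–19: 3442 × 0.948 = 3263
20–29: 3403 × 0.944 = 3212
30–39: 6216 × 0.938 = 5831
40–49: 7538 × 0.936 = 7056
50+: 6110 × 0.933 + 16060 × 0.699 = 5701 + 11226 = 16927
Net migration: 0–9 − 70 → 2518; 10–19 − 10 → 3253; 20–29 + 80 → 3292; 30–39 − 60 → 5771; 40–49 + 120 → 7176; 50+ + 370 → 17297
→ [2518, 3253, 3292, 5771, 7176, 17297]
Scenario B total after 2 periods: 39307
Difference B − A = 39307 − 38891 = 416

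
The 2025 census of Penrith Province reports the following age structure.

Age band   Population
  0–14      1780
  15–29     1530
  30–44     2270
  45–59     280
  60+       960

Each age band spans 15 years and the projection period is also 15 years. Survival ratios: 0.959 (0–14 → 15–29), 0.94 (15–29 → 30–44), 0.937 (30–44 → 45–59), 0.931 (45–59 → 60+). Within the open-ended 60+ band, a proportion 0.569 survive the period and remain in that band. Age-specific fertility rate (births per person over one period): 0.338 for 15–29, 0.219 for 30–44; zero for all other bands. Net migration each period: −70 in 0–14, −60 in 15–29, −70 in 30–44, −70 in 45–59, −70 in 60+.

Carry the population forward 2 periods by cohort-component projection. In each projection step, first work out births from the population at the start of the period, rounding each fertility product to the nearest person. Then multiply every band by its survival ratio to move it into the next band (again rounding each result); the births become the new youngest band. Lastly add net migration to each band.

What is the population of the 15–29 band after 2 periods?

845

Call the groups 1 to 5, youngest first.
After projecting period 1:
Births: 1530 × 0.338 = 517  |  2270 × 0.219 = 497 — total 1014
Group 2: 1780 × 0.959 = 1707
Group 3: 1530 × 0.94 = 1438
Group 4: 2270 × 0.937 = 2127
Group 5: 280 × 0.931 + 960 × 0.569 = 261 + 546 = 807
Net migration: Group 1 − 70 → 944; Group 2 − 60 → 1647; Group 3 − 70 → 1368; Group 4 − 70 → 2057; Group 5 − 70 → 737
→ [944, 1647, 1368, 2057, 737]
After projecting period 2:
Births: 1647 × 0.338 = 557  |  1368 × 0.219 = 300 — total 857
Group 2: 944 × 0.959 = 905
Group 3: 1647 × 0.94 = 1548
Group 4: 1368 × 0.937 = 1282
Group 5: 2057 × 0.931 + 737 × 0.569 = 1915 + 419 = 2334
Net migration: Group 1 − 70 → 787; Group 2 − 60 → 845; Group 3 − 70 → 1478; Group 4 − 70 → 1212; Group 5 − 70 → 2264
→ [787, 845, 1478, 1212, 2264]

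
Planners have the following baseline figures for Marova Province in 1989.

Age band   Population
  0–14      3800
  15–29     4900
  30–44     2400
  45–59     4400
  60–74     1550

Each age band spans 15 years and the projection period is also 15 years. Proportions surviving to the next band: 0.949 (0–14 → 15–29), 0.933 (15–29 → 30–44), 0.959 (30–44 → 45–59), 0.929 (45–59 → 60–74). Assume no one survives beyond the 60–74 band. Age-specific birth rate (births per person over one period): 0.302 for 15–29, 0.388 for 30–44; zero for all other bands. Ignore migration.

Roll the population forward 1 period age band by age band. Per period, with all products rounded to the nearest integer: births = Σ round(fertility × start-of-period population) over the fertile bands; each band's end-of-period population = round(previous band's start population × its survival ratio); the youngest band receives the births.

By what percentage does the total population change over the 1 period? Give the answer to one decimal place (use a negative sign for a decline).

After projecting period 1:
Births: 4900 × 0.302 = 1480, 2400 × 0.388 = 931 ⇒ total 2411
15–29: 3800 × 0.949 = 3606
30–44: 4900 × 0.933 = 4572
45–59: 2400 × 0.959 = 2302
60–74: 4400 × 0.929 = 4088
Population now: 0–14=2411, 15–29=3606, 30–44=4572, 45–59=2302, 60–74=4088
Total: 17050 → 16979; change = -71; percentage change = -0.4%

-0.4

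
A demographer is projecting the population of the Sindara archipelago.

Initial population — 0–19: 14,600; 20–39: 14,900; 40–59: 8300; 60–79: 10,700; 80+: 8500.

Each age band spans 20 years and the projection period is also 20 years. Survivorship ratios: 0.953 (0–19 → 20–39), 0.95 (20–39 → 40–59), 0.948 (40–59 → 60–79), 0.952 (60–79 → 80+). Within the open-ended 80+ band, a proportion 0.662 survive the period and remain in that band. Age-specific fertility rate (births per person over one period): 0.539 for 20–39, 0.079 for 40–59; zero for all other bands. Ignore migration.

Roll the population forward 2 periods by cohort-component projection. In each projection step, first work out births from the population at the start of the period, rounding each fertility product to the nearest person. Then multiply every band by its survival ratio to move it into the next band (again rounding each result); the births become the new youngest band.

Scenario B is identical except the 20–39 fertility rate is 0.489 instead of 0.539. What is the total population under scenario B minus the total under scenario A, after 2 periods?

After projecting period 1:
Births: 14900 × 0.539 = 8031 ; 8300 × 0.079 = 656 → 8687
20–39: 14600 × 0.953 = 13914
40–59: 14900 × 0.95 = 14155
60–79: 8300 × 0.948 = 7868
80+: 10700 × 0.952 + 8500 × 0.662 = 10186 + 5627 = 15813
End of period: [8687, 13914, 14155, 7868, 15813]
After projecting period 2:
Births: 13914 × 0.539 = 7500 ; 14155 × 0.079 = 1118 → 8618
20–39: 8687 × 0.953 = 8279
40–59: 13914 × 0.95 = 13218
60–79: 14155 × 0.948 = 13419
80+: 7868 × 0.952 + 15813 × 0.662 = 7490 + 10468 = 17958
End of period: [8618, 8279, 13218, 13419, 17958]
Scenario A total after 2 periods: 61492
Scenario B projection —
After projecting period 1:
Births: 14900 × 0.489 = 7286 ; 8300 × 0.079 = 656 → 7942
20–39: 14600 × 0.953 = 13914
40–59: 14900 × 0.95 = 14155
60–79: 8300 × 0.948 = 7868
80+: 10700 × 0.952 + 8500 × 0.662 = 10186 + 5627 = 15813
End of period: [7942, 13914, 14155, 7868, 15813]
After projecting period 2:
Births: 13914 × 0.489 = 6804 ; 14155 × 0.079 = 1118 → 7922
20–39: 7942 × 0.953 = 7569
40–59: 13914 × 0.95 = 13218
60–79: 14155 × 0.948 = 13419
80+: 7868 × 0.952 + 15813 × 0.662 = 7490 + 10468 = 17958
End of period: [7922, 7569, 13218, 13419, 17958]
Scenario B total after 2 periods: 60086
Difference B − A = 60086 − 61492 = -1406

-1406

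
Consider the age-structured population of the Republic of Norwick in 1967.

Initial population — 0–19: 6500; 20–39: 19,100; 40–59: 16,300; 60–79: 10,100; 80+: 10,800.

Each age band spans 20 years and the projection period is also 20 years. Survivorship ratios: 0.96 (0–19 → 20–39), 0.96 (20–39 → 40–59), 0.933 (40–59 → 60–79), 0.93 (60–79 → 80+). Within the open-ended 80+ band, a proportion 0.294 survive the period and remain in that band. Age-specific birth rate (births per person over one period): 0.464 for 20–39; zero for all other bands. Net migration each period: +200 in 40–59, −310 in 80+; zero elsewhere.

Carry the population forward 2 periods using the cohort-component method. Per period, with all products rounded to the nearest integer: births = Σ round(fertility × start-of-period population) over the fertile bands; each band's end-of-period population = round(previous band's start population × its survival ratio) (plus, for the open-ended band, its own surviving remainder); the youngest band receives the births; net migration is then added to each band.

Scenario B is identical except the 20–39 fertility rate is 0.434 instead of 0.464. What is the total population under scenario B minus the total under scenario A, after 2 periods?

— Period 1 —
Births: 19100 × 0.464 = 8862
20–39: 6500 × 0.96 = 6240
40–59: 19100 × 0.96 = 18336
60–79: 16300 × 0.933 = 15208
80+: 10100 × 0.93 + 10800 × 0.294 = 9393 + 3175 = 12568
Net migration: 40–59 + 200 → 18536; 80+ − 310 → 12258
Population now: 0–19=8862, 20–39=6240, 40–59=18536, 60–79=15208, 80+=12258
— Period 2 —
Births: 6240 × 0.464 = 2895
20–39: 8862 × 0.96 = 8508
40–59: 6240 × 0.96 = 5990
60–79: 18536 × 0.933 = 17294
80+: 15208 × 0.93 + 12258 × 0.294 = 14143 + 3604 = 17747
Net migration: 40–59 + 200 → 6190; 80+ − 310 → 17437
Population now: 0–19=2895, 20–39=8508, 40–59=6190, 60–79=17294, 80+=17437
Scenario A total after 2 periods: 52324
Scenario B projection —
— Period 1 —
Births: 19100 × 0.434 = 8289
20–39: 6500 × 0.96 = 6240
40–59: 19100 × 0.96 = 18336
60–79: 16300 × 0.933 = 15208
80+: 10100 × 0.93 + 10800 × 0.294 = 9393 + 3175 = 12568
Net migration: 40–59 + 200 → 18536; 80+ − 310 → 12258
Population now: 0–19=8289, 20–39=6240, 40–59=18536, 60–79=15208, 80+=12258
— Period 2 —
Births: 6240 × 0.434 = 2708
20–39: 8289 × 0.96 = 7957
40–59: 6240 × 0.96 = 5990
60–79: 18536 × 0.933 = 17294
80+: 15208 × 0.93 + 12258 × 0.294 = 14143 + 3604 = 17747
Net migration: 40–59 + 200 → 6190; 80+ − 310 → 17437
Population now: 0–19=2708, 20–39=7957, 40–59=6190, 60–79=17294, 80+=17437
Scenario B total after 2 periods: 51586
Difference B − A = 51586 − 52324 = -738

-738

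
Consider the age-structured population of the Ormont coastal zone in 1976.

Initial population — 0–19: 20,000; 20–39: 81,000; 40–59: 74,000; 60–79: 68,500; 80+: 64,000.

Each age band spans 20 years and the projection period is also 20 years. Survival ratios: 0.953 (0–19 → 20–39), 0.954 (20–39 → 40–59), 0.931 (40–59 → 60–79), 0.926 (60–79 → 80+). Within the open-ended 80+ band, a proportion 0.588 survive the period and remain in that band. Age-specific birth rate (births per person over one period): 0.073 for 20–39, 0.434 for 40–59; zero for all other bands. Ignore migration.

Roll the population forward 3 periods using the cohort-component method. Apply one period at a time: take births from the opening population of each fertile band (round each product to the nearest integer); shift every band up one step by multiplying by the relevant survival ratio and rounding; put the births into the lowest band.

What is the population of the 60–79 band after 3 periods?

16928

(Bands numbered youngest = 1 to oldest = 5.)
Period 1.
Births: 81000 * 0.073 = 5913  |  74000 * 0.434 = 32116 — total 38029
Band 2: 20000 * 0.953 = 19060
Band 3: 81000 * 0.954 = 77274
Band 4: 74000 * 0.931 = 68894
Band 5: 68500 * 0.926 + 64000 * 0.588 = 63431 + 37632 = 101063
End of period: [38029, 19060, 77274, 68894, 101063]
Period 2.
Births: 19060 * 0.073 = 1391  |  77274 * 0.434 = 33537 — total 34928
Band 2: 38029 * 0.953 = 36242
Band 3: 19060 * 0.954 = 18183
Band 4: 77274 * 0.931 = 71942
Band 5: 68894 * 0.926 + 101063 * 0.588 = 63796 + 59425 = 123221
End of period: [34928, 36242, 18183, 71942, 123221]
Period 3.
Births: 36242 * 0.073 = 2646  |  18183 * 0.434 = 7891 — total 10537
Band 2: 34928 * 0.953 = 33286
Band 3: 36242 * 0.954 = 34575
Band 4: 18183 * 0.931 = 16928
Band 5: 71942 * 0.926 + 123221 * 0.588 = 66618 + 72454 = 139072
End of period: [10537, 33286, 34575, 16928, 139072]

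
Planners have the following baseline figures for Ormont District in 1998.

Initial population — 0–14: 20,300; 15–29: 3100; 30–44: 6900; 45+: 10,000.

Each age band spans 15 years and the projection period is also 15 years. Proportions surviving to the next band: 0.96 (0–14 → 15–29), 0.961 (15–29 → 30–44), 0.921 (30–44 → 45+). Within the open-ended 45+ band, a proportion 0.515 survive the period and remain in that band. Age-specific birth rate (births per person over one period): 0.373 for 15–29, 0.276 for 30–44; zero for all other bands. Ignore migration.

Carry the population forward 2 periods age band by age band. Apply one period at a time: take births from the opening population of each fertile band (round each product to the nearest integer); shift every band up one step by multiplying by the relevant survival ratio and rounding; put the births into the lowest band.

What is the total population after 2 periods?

38426

— Period 1 —
Births: 3100 × 0.373 = 1156 ; 6900 × 0.276 = 1904 ⇒ total 3060
15–29: 20300 × 0.96 = 19488
30–44: 3100 × 0.961 = 2979
45+: 6900 × 0.921 + 10000 × 0.515 = 6355 + 5150 = 11505
→ [3060, 19488, 2979, 11505]
— Period 2 —
Births: 19488 × 0.373 = 7269 ; 2979 × 0.276 = 822 ⇒ total 8091
15–29: 3060 × 0.96 = 2938
30–44: 19488 × 0.961 = 18728
45+: 2979 × 0.921 + 11505 × 0.515 = 2744 + 5925 = 8669
→ [8091, 2938, 18728, 8669]
Total after period 2: 8091 + 2938 + 18728 + 8669 = 38426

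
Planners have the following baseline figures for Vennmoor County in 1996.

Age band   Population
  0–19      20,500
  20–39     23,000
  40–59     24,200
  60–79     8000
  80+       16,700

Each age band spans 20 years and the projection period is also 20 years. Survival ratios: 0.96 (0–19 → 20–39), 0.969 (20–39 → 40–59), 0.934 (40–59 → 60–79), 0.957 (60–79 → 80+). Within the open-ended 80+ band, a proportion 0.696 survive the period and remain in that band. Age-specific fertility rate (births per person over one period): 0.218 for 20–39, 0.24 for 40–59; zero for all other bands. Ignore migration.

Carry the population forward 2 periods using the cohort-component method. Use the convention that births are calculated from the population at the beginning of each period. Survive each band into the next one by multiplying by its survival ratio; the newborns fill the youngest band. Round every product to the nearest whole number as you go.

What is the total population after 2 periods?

94963

After projecting period 1:
Births: 23000 × 0.218 = 5014, 24200 × 0.24 = 5808 ⇒ total 10822
20–39: 20500 × 0.96 = 19680
40–59: 23000 × 0.969 = 22287
60–79: 24200 × 0.934 = 22603
80+: 8000 × 0.957 + 16700 × 0.696 = 7656 + 11623 = 19279
End of period: [10822, 19680, 22287, 22603, 19279]
After projecting period 2:
Births: 19680 × 0.218 = 4290, 22287 × 0.24 = 5349 ⇒ total 9639
20–39: 10822 × 0.96 = 10389
40–59: 19680 × 0.969 = 19070
60–79: 22287 × 0.934 = 20816
80+: 22603 × 0.957 + 19279 × 0.696 = 21631 + 13418 = 35049
End of period: [9639, 10389, 19070, 20816, 35049]
Total after period 2: 9639 + 10389 + 19070 + 20816 + 35049 = 94963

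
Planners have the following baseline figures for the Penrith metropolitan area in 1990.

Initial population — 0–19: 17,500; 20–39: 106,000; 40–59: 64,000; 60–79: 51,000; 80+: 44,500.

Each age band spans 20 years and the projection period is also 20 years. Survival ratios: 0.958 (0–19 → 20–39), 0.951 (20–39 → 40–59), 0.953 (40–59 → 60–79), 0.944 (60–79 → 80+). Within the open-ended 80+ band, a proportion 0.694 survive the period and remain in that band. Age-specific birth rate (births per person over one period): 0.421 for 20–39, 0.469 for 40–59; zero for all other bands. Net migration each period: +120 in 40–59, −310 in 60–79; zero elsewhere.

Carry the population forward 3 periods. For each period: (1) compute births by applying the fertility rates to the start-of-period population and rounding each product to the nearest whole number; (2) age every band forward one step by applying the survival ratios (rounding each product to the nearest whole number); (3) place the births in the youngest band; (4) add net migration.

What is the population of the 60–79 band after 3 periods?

14999

(Bands numbered youngest = 1 to oldest = 5.)
— Period 1 —
Births: 106000 × 0.421 = 44626, 64000 × 0.469 = 30016 → total 74642
Band 2: 17500 × 0.958 = 16765
Band 3: 106000 × 0.951 = 100806
Band 4: 64000 × 0.953 = 60992
Band 5: 51000 × 0.944 + 44500 × 0.694 = 48144 + 30883 = 79027
Net migration: Band 3 + 120 → 100926; Band 4 − 310 → 60682
→ [74642, 16765, 100926, 60682, 79027]
— Period 2 —
Births: 16765 × 0.421 = 7058, 100926 × 0.469 = 47334 → total 54392
Band 2: 74642 × 0.958 = 71507
Band 3: 16765 × 0.951 = 15944
Band 4: 100926 × 0.953 = 96182
Band 5: 60682 × 0.944 + 79027 × 0.694 = 57284 + 54845 = 112129
Net migration: Band 3 + 120 → 16064; Band 4 − 310 → 95872
→ [54392, 71507, 16064, 95872, 112129]
— Period 3 —
Births: 71507 × 0.421 = 30104, 16064 × 0.469 = 7534 → total 37638
Band 2: 54392 × 0.958 = 52108
Band 3: 71507 × 0.951 = 68003
Band 4: 16064 × 0.953 = 15309
Band 5: 95872 × 0.944 + 112129 × 0.694 = 90503 + 77818 = 168321
Net migration: Band 3 + 120 → 68123; Band 4 − 310 → 14999
→ [37638, 52108, 68123, 14999, 168321]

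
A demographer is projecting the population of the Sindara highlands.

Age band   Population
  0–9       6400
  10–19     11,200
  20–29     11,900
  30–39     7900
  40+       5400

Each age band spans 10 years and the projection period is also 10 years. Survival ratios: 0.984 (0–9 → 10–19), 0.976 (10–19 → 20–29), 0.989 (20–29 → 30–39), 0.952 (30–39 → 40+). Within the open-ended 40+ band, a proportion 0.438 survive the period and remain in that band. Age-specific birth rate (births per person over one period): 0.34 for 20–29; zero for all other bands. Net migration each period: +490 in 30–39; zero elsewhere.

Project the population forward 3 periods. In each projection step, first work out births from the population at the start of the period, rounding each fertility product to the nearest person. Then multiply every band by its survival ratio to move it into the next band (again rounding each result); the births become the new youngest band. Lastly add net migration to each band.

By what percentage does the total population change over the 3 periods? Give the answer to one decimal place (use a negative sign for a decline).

After projecting period 1:
Births: 11900 × 0.34 = 4046
10–19: 6400 × 0.984 = 6298
20–29: 11200 × 0.976 = 10931
30–39: 11900 × 0.989 = 11769
40+: 7900 × 0.952 + 5400 × 0.438 = 7521 + 2365 = 9886
Net migration: 30–39 + 490 → 12259
Population now: 0–9=4046, 10–19=6298, 20–29=10931, 30–39=12259, 40+=9886
After projecting period 2:
Births: 10931 × 0.34 = 3717
10–19: 4046 × 0.984 = 3981
20–29: 6298 × 0.976 = 6147
30–39: 10931 × 0.989 = 10811
40+: 12259 × 0.952 + 9886 × 0.438 = 11671 + 4330 = 16001
Net migration: 30–39 + 490 → 11301
Population now: 0–9=3717, 10–19=3981, 20–29=6147, 30–39=11301, 40+=16001
After projecting period 3:
Births: 6147 × 0.34 = 2090
10–19: 3717 × 0.984 = 3658
20–29: 3981 × 0.976 = 3885
30–39: 6147 × 0.989 = 6079
40+: 11301 × 0.952 + 16001 × 0.438 = 10759 + 7008 = 17767
Net migration: 30–39 + 490 → 6569
Population now: 0–9=2090, 10–19=3658, 20–29=3885, 30–39=6569, 40+=17767
Total: 42800 → 33969; change = -8831; percentage change = -20.6%

-20.6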